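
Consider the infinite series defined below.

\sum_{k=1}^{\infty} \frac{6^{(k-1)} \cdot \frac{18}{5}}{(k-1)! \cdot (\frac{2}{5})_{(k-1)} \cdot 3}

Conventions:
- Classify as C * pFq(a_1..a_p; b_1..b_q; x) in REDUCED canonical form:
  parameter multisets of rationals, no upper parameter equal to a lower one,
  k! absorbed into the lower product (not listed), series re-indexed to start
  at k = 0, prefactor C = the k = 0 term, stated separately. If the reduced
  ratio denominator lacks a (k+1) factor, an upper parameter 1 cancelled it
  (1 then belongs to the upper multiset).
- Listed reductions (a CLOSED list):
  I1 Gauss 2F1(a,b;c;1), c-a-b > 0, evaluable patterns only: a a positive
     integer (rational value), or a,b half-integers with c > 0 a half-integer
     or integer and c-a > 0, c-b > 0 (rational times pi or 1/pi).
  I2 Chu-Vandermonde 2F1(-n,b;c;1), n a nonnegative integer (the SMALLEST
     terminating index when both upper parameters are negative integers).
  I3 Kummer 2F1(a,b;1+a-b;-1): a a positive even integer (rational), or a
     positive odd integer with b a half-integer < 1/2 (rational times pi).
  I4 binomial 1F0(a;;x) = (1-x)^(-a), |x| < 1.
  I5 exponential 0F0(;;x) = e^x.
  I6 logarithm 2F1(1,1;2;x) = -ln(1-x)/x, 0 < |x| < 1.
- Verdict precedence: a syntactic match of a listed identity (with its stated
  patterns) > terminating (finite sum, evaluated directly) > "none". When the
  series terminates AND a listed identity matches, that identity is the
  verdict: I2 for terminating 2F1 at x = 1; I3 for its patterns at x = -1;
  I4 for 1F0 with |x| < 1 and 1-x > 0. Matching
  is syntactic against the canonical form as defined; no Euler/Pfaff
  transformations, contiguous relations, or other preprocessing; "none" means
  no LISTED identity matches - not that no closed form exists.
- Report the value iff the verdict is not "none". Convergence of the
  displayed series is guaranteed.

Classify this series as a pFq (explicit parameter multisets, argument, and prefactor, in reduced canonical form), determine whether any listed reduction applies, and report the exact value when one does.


Prefactor \frac{6}{5}, argument 6: 0F1 with upper {-} over lower {\frac{2}{5}}. Verdict: none - this 0F1 at x = 6 matches no listed pattern, and upper {-} holds no stopper.

Key step: from the first term \frac{6}{5}: the constant factors (prefactor 6/5) combine into one prefactor.
Adjacent-term ratio: r(k) = 6 * 1 / [(k+\frac{2}{5}) (k+1)] - rational in k, leading ratio 6; with t_0 = \frac{6}{5}, classification follows.


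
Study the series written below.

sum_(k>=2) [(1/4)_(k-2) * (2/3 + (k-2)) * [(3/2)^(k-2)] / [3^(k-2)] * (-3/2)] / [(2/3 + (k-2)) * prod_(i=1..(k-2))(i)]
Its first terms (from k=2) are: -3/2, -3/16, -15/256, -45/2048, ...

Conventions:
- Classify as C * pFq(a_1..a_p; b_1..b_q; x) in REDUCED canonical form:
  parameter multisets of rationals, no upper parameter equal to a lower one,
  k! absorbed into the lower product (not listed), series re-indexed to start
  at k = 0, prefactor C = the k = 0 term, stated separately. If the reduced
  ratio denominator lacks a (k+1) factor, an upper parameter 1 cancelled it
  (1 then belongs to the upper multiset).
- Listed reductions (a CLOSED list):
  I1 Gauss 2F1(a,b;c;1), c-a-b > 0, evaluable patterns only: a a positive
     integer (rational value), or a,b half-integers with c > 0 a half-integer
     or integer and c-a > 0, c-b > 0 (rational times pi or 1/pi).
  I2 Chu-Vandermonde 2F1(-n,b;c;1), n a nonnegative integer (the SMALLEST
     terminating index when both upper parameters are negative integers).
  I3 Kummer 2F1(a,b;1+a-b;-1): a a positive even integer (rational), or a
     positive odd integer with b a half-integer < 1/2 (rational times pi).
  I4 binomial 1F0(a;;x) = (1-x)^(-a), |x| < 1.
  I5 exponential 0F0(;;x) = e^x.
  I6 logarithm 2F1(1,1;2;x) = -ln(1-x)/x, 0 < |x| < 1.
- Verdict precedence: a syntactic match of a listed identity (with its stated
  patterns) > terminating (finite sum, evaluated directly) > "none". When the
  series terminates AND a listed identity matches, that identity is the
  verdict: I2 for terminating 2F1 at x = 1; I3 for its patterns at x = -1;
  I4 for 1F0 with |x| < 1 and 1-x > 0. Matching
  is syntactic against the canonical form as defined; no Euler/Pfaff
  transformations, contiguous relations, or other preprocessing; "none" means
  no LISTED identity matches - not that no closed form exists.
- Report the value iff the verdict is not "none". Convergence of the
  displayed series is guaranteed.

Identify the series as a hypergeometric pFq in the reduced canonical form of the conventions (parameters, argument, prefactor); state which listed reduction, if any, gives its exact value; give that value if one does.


x = 1/2 here; the reduced form reads 1F0, upper {1/4}, lower {-}, C = -3/2. Verdict: the I4 binomial reduction fires (the 1F0 binomial series: exponent -1/4, x = 1/2). Sum: (-3/2) * (1/2)^(-1/4).

Structural cue: t_0 = -3/2 here, and the factor k + 2/3 cancels (top and bottom), leaving prefactor -3/2.
Adjacent-term ratio: r(k) = (1/2) * (k+1/4) / [(k+1)] - rational; roots negated = parameters, x = (1/2), C = -3/2.


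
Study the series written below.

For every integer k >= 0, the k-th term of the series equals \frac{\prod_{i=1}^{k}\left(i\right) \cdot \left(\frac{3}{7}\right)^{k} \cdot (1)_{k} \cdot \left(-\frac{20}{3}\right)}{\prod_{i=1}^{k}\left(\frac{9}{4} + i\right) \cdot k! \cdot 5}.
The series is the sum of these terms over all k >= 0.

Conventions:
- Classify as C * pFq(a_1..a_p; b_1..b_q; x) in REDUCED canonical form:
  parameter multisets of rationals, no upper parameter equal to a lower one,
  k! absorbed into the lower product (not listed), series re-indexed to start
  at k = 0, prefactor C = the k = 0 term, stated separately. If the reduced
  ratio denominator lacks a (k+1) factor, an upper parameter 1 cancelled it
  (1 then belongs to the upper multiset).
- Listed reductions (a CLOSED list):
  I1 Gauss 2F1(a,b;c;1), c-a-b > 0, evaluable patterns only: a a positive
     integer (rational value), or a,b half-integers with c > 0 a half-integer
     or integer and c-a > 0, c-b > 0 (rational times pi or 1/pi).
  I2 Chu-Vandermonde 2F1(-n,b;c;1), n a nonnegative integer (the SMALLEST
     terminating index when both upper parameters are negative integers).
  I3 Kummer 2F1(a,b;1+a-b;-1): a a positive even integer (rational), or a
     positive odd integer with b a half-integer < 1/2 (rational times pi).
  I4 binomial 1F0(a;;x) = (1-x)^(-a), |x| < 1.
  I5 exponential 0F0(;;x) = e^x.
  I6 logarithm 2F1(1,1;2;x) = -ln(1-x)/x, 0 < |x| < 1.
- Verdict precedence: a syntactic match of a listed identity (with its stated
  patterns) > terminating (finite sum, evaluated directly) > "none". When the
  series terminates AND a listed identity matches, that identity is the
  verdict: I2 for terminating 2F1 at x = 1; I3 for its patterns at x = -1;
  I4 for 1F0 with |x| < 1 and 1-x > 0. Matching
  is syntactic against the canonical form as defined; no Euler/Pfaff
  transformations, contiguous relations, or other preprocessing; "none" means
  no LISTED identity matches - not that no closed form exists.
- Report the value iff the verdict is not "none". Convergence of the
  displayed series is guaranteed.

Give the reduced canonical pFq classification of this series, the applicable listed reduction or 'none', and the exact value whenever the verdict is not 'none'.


Canonical form: C = -\frac{4}{3} times 2F1 with upper {1, 1}, lower {\frac{13}{4}}, x = \frac{3}{7}. Verdict: none - at argument \frac{3}{7} the multisets {1, 1} ; {\frac{13}{4}} match no listed identity.

Key observation: with t_0 = -\frac{4}{3}, the lower running product (C = -4/3) is a rising factorial.
Adjacent-term ratio: r(k) = \frac{3}{7} * (k+1) (k+1) / [(k+\frac{13}{4}) (k+1)] ; factor over Q: parameters, x = \frac{3}{7}, and C = -\frac{4}{3}.


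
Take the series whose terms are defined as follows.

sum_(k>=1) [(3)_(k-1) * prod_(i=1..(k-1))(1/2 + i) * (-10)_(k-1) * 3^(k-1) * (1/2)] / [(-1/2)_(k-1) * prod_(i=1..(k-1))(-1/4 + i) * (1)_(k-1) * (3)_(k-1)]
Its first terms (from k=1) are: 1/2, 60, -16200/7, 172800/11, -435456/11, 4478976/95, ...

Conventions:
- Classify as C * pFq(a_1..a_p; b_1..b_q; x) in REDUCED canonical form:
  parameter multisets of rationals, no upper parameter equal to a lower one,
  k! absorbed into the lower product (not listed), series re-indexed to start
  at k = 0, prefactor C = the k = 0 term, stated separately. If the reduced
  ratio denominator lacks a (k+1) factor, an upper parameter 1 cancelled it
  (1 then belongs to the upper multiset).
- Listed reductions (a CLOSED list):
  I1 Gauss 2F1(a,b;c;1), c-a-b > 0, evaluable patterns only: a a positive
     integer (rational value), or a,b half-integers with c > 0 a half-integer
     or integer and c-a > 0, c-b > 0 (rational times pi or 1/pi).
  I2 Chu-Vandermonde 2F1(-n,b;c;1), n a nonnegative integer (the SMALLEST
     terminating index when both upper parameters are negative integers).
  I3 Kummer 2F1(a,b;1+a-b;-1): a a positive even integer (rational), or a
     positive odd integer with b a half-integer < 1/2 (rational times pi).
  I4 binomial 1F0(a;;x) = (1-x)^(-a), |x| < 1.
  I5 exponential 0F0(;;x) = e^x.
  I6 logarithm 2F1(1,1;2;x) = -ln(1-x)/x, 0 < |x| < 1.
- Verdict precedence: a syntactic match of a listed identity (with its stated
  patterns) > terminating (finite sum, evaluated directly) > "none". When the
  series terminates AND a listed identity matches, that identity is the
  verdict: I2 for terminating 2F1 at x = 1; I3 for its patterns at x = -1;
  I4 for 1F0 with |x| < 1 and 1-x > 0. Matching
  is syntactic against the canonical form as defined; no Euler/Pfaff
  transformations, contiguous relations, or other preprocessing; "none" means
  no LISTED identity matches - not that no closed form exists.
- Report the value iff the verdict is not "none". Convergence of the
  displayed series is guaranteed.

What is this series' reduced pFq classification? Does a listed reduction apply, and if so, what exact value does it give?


Canonical form: C = 1/2 times 2F2 with upper {-10, 3/2}, lower {-1/2, 3/4}, x = 3. Verdict: terminating - upper -10 stops the sum at k = 10; the 11 terms are added exactly. Hence: -16122562229/153102950.

Key observation: t_0 being 1/2, the running product (C = 1/2, x = 3) telescopes to a rising factorial.
Adjacent-term ratio: r(k) = 3 * (k-10) (k+3/2) / [(k-1/2) (k+3/4) (k+1)] - rational in k, leading ratio 3; with t_0 = 1/2, classification follows.


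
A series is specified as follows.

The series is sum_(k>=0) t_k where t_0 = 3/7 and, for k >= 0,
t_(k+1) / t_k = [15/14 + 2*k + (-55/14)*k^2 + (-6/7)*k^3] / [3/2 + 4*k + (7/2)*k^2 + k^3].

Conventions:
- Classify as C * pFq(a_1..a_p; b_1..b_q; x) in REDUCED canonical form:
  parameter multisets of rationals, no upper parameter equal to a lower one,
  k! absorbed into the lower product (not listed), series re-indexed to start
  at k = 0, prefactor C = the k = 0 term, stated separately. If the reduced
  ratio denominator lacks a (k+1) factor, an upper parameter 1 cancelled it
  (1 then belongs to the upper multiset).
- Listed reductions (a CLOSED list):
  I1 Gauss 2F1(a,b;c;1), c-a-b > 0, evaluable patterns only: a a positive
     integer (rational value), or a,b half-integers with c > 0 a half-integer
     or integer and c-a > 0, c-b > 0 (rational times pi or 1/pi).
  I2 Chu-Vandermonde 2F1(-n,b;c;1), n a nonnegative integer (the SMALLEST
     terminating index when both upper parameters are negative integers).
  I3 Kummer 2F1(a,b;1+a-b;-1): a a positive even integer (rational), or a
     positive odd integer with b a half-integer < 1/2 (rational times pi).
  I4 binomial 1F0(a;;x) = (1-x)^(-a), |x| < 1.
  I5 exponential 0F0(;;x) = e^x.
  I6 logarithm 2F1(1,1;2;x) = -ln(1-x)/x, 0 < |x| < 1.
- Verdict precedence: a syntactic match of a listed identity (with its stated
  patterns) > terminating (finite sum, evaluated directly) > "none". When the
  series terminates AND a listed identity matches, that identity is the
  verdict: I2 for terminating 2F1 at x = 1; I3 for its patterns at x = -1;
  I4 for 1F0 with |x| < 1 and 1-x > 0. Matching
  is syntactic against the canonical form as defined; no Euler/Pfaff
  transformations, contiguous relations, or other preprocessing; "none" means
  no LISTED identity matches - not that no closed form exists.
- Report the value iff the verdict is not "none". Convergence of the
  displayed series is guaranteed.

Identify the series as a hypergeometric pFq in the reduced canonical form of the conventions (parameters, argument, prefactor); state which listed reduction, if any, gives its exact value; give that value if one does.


Canonical form: C = 3/7 times 3F2 with upper {-3/4, 1/3, 5}, lower {1, 3/2}, x = -6/7. Verdict: none. No listed pattern accepts 3F2(-3/4, 1/3, 5; 1, 3/2; -6/7).

The tell: t_0 being 3/7, roots of the ratio polynomials (prefactor 3/7) are the negated parameters.
Term ratio: r(k) = (-6/7) * (k-3/4) (k+1/3) (k+5) / [(k+1) (k+3/2) (k+1)] - rational in k. x = (-6/7); t_0 = 3/7; negate the roots.


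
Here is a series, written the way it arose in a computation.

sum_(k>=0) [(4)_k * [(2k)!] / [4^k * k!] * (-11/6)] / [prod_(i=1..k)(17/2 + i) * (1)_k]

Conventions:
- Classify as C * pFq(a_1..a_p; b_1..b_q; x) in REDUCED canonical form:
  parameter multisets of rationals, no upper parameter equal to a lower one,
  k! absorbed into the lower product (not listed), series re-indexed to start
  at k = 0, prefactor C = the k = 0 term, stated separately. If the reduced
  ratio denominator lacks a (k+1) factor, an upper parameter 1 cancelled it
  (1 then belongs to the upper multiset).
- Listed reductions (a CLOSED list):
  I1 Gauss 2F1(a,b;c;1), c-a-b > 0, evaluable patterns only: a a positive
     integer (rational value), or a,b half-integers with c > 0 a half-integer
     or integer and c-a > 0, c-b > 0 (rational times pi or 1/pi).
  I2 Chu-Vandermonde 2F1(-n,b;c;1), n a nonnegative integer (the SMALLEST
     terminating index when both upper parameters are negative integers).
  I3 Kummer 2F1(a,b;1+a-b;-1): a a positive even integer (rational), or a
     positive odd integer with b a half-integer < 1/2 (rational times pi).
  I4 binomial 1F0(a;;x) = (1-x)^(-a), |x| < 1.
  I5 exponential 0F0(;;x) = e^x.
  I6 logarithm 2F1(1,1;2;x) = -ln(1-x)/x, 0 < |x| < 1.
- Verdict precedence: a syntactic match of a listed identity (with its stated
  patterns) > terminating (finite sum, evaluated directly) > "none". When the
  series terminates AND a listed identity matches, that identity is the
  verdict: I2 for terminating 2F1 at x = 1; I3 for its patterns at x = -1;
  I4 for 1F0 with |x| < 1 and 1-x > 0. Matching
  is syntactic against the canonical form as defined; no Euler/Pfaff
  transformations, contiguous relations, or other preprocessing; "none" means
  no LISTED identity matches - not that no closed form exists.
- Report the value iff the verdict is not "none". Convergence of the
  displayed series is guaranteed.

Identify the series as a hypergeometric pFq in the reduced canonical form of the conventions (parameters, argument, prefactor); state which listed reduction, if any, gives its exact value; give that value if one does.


Canonical form: C = -11/6 times 2F1 with upper {1/2, 4}, lower {19/2}, x = 1. Verdict: Gauss (I1, integer-parameter pattern) matches (x = 1: the Gamma ratio telescopes since c-a-b = 5 > 0 and a = 4 in Z>0). Hence: -26741/10752.

Structural cue: t_0 = -11/6 here, and the lower running product (prefactor -11/6) is a rising factorial.
Ratio: r(k) = 1 * (k+1/2) (k+4) / [(k+19/2) (k+1)] ; factor over Q: parameters, x = 1, and C = -11/6.


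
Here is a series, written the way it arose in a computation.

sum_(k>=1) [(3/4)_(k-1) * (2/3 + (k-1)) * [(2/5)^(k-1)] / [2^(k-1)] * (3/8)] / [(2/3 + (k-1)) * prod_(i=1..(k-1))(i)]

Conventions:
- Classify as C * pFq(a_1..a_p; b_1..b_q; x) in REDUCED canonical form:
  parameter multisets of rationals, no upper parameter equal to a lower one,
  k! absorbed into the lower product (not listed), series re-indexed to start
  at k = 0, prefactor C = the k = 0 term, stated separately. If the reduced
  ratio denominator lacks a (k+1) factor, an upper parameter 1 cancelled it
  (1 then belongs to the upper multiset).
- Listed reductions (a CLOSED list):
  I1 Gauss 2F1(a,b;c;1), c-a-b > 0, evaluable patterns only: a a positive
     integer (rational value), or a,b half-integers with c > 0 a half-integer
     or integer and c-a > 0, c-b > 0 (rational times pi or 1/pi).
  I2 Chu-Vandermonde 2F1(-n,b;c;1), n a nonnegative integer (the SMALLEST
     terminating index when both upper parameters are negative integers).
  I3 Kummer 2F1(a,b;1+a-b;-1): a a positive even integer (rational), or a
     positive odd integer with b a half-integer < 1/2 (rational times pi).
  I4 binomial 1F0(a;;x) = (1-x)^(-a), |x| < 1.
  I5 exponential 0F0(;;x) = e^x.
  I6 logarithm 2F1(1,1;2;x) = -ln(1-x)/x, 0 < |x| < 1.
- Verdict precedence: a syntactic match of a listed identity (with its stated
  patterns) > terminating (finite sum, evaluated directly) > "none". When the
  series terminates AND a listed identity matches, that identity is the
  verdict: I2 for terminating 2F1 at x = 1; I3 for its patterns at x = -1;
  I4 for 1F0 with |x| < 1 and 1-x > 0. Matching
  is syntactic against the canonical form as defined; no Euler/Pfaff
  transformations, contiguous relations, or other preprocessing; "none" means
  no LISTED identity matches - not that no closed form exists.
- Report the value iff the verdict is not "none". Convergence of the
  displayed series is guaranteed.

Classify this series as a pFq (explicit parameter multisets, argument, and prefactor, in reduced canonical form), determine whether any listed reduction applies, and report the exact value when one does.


Reduced: x = 1/5, 1F0, upper = {3/4}, lower = {-}, C = 3/8. Verdict at x = 1/5: the binomial series (I4) matches (the 1F0 binomial series: exponent -3/4, x = 1/5). Sum: (3/8) * (4/5)^(-3/4).

Key step: t_0 being 3/8, k + 2/3 divides numerator and denominator alike; prefactor 3/8 after cancelling.
Term ratio: r(k) = (1/5) * (k+3/4) / [(k+1)] - poly over poly, x = (1/5) from leading terms; C = 3/8 at k = 0.


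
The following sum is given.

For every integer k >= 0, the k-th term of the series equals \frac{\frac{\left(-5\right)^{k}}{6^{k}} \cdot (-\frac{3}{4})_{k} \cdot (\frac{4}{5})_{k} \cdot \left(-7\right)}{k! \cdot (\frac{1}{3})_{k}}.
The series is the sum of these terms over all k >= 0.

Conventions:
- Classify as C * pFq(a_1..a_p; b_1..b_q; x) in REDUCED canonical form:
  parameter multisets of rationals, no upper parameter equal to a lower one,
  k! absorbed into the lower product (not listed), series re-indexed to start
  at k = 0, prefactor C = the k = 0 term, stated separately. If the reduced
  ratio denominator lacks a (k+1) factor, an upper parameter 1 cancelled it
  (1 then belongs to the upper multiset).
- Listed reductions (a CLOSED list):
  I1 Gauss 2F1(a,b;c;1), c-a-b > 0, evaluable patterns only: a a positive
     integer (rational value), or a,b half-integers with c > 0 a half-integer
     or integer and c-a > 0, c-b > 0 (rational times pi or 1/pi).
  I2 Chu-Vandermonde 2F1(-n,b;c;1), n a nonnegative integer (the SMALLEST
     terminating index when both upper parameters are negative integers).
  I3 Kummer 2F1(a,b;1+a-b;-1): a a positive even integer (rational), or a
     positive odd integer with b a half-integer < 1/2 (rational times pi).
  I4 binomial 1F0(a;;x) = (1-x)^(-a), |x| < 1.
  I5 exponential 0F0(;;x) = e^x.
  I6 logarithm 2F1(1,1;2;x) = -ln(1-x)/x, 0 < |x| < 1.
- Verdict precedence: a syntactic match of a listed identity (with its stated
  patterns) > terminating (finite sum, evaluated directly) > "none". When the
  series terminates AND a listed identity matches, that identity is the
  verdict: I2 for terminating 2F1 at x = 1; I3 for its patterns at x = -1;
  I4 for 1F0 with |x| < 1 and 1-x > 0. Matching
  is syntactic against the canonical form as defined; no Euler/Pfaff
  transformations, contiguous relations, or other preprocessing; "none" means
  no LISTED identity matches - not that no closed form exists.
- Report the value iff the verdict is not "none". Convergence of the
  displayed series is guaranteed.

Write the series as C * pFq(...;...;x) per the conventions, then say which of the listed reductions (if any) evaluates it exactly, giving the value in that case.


First insight: t_0 being -7, the two geometric factors (C = -7) combine into one argument.
Step ratio: r(k) = -\frac{5}{6} * (k-\frac{3}{4}) (k+\frac{4}{5}) / [(k+\frac{1}{3}) (k+1)] ; factor over Q: parameters, x = -\frac{5}{6}, and C = -7.

Prefactor -7, argument -\frac{5}{6}: 2F1 with upper {-\frac{3}{4}, \frac{4}{5}} over lower {\frac{1}{3}}. Verdict: no listed reduction: x = -\frac{5}{6} and upper {-\frac{3}{4}, \frac{4}{5}} fail every I1-I6 pattern.


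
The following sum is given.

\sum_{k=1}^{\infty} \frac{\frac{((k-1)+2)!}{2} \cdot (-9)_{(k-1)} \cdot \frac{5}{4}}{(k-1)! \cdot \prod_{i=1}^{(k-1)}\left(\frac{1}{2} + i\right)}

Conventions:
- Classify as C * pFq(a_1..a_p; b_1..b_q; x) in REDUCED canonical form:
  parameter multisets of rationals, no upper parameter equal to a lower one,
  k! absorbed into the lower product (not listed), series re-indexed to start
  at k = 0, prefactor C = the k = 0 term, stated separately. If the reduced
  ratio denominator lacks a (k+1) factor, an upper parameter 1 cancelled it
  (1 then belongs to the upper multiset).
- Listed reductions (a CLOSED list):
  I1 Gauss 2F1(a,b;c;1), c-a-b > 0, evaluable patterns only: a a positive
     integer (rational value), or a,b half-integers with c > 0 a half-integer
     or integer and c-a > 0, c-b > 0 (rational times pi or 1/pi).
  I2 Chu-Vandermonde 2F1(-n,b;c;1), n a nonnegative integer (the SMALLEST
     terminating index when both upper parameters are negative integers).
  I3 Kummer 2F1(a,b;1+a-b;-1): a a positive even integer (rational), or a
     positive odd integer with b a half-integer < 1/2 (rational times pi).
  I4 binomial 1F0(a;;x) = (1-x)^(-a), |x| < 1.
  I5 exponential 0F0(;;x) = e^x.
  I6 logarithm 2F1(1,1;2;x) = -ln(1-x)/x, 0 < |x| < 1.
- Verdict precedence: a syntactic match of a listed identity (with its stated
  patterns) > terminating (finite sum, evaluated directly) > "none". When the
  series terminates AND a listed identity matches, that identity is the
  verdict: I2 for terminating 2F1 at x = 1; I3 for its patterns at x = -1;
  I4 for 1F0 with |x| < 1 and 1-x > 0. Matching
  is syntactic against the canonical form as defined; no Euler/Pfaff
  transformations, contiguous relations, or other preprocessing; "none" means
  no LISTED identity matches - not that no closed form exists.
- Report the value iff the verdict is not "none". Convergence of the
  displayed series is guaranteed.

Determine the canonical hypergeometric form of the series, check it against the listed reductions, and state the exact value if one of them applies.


The series (x = 1) is 2F1: upper {-9, 3}, lower {\frac{3}{2}}, prefactor \frac{5}{4}. Verdict at x = 1: the Chu-Vandermonde identity I2 matches (terminating 2F1 at x = 1 with n = 9, b = 3, c = \frac{3}{2}). Value: \frac{1}{1292}.

Key observation: t_0 = \frac{5}{4} here, and the factorial ratio (C = 5/4, x = 1) (k+a-1)!/(a-1)! is a rising factorial (a)_k.
Consecutive-term ratio: r(k) = 1 * (k-9) (k+3) / [(k+\frac{3}{2}) (k+1)] - rational in k, leading ratio 1; with t_0 = \frac{5}{4}, classification follows.


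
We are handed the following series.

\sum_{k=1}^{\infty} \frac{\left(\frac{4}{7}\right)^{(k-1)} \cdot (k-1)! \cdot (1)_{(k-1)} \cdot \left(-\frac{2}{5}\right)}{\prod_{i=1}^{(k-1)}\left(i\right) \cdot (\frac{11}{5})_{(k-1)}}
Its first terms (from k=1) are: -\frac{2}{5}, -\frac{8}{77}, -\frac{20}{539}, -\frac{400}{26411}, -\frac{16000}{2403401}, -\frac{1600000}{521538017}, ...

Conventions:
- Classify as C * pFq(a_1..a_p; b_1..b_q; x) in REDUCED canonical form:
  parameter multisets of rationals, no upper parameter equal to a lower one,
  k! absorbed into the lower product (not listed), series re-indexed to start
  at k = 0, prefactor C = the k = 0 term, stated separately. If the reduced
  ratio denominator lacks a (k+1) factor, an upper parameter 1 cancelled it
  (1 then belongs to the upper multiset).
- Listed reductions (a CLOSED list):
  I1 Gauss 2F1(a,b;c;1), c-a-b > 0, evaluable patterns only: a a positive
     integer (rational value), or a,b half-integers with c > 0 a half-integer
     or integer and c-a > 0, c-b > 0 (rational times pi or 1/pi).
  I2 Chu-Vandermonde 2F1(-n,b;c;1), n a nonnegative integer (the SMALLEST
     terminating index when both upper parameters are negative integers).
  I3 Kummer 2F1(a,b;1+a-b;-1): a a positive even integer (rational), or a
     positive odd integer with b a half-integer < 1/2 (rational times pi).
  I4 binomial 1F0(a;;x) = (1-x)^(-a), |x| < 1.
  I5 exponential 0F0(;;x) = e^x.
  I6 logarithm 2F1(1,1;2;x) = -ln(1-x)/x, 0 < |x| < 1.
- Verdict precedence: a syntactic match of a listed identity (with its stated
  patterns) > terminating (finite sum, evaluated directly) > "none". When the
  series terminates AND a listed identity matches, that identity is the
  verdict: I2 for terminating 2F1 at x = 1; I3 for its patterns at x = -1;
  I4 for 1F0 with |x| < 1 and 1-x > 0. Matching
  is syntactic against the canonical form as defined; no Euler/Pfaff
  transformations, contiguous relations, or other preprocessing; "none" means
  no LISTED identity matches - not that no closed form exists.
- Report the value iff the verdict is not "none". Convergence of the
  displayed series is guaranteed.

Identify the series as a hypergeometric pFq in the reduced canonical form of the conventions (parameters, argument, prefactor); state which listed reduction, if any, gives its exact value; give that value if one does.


At argument \frac{4}{7}: a 2F1 with upper {1, 1}, lower {\frac{11}{5}}, scaled by C = -\frac{2}{5}. Verdict: none - this 2F1 at x = \frac{4}{7} matches no listed pattern, and upper {1, 1} holds no stopper.

The tell: t_0 = -\frac{2}{5} here, and the product of the first k integers (C = -2/5, x = 4/7) is k!.
Term ratio: r(k) = \frac{4}{7} * (k+1) (k+1) / [(k+\frac{11}{5}) (k+1)] - rational in k. x = \frac{4}{7}; t_0 = -\frac{2}{5}; negate the roots.


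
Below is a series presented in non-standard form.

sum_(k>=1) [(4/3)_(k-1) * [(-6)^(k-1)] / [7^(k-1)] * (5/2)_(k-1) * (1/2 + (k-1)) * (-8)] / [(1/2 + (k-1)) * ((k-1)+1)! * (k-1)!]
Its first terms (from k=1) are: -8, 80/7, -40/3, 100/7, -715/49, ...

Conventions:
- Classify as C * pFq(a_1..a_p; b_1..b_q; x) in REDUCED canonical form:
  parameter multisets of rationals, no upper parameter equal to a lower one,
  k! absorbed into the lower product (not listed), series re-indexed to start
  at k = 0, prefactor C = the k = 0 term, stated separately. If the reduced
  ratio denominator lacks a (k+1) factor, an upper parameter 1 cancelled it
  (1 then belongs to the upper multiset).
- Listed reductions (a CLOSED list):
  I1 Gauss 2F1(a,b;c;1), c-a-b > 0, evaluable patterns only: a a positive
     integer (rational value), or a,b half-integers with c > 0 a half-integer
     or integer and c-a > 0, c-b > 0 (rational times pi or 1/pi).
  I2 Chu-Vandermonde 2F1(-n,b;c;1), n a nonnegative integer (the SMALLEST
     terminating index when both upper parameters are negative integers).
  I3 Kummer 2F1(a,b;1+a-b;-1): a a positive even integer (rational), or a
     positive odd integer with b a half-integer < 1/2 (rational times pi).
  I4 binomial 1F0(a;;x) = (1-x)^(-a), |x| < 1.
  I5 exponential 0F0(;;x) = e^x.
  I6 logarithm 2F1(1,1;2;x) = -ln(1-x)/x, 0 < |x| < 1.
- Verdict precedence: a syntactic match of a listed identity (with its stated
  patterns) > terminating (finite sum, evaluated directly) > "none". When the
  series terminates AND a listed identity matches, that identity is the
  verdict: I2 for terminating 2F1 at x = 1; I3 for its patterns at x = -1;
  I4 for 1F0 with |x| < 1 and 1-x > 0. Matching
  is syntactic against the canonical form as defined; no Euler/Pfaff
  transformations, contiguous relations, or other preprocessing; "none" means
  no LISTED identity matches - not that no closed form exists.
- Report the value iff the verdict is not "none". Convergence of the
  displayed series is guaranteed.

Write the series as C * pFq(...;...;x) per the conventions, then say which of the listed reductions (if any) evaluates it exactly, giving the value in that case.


This is -8 * 2F1(4/3, 5/2; 2; -6/7) in reduced canonical form. Verdict: none. Every listed pattern misses the 2F1 form at -6/7, upper {4/3, 5/2}.

First insight: with t_0 = -8, striking the common factor k + 1/2 reduces the term (C = -8, x = -6/7).
Consecutive-term ratio: r(k) = (-6/7) * (k+4/3) (k+5/2) / [(k+2) (k+1)] - rational in k. x = (-6/7); t_0 = -8; negate the roots.


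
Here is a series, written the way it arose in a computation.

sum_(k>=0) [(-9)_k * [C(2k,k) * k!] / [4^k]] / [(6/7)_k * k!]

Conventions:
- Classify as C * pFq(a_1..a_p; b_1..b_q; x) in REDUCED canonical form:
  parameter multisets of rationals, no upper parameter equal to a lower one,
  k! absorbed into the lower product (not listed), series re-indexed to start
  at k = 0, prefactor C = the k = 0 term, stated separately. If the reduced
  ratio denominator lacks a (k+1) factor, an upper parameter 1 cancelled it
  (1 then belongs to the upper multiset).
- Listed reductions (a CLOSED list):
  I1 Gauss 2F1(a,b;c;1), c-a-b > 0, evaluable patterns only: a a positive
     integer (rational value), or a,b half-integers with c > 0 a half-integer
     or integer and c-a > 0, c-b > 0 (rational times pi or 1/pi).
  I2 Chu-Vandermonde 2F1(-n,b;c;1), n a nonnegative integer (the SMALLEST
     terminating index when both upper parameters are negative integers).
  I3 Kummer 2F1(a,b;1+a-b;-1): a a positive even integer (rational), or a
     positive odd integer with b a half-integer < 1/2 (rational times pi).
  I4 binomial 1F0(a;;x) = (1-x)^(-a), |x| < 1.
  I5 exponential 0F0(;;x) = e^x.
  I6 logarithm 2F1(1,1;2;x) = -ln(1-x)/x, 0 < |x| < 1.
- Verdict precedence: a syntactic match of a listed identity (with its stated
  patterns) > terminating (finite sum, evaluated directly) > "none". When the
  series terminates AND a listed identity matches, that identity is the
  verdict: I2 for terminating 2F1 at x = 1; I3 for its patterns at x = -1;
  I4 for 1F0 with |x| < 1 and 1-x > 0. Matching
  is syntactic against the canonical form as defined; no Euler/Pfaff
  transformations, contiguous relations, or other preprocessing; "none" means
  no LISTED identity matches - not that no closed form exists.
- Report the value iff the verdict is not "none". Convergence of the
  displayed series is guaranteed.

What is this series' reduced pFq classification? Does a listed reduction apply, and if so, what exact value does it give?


This is 1 * 2F1(-9, 1/2; 6/7; 1) in reduced canonical form. Verdict (x = 1): the Chu-Vandermonde identity I2 applies (terminating 2F1 at x = 1 with n = 9, b = 1/2, c = 6/7). Its exact value is 2496769955/16992436224.

The tell: x = 1 and C(2k,k) (C = 1) equals 4^k (1/2)_k / k!.
Ratio: r(k) = 1 * (k-9) (k+1/2) / [(k+6/7) (k+1)] - rational; roots negated = parameters, x = 1, C = 1.


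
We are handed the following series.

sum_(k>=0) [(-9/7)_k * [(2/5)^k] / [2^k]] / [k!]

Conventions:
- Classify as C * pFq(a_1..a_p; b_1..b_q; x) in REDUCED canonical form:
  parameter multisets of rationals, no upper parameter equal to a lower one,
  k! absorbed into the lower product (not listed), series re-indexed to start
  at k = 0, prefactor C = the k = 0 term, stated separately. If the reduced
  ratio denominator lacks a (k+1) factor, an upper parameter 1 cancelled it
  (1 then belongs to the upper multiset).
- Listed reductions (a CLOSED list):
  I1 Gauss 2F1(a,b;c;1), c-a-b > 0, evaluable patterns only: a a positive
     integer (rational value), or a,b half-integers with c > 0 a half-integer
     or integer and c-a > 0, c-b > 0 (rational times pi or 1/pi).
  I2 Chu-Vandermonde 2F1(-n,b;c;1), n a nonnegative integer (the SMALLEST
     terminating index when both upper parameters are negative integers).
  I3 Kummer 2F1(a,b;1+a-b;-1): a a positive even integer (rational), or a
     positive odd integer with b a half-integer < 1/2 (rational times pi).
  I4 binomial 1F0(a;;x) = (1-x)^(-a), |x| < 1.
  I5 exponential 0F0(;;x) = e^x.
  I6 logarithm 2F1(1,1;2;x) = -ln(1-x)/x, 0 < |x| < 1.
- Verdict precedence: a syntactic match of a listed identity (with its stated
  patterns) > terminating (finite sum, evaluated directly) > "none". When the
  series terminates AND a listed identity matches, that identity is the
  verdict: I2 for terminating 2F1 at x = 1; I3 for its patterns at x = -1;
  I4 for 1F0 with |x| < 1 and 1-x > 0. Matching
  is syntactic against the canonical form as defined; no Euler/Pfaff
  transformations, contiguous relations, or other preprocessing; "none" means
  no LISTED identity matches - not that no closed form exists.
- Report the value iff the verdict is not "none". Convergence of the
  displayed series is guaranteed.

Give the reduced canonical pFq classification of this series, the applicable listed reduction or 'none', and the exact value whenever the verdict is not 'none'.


First insight: t_0 = 1 here, and the two k-th powers (C = 1) combine into one argument.
Consecutive-term ratio: r(k) = (1/5) * (k-9/7) / [(k+1)] - poly over poly, x = (1/5) from leading terms; C = 1 at k = 0.

Classification (C = 1): 1F0 with upper {-9/7}, lower {-}, argument x = 1/5. Verdict at x = 1/5: the I4 binomial reduction matches (the 1F0 binomial series: exponent 9/7, x = 1/5). Its exact value is (4/5)^(9/7).


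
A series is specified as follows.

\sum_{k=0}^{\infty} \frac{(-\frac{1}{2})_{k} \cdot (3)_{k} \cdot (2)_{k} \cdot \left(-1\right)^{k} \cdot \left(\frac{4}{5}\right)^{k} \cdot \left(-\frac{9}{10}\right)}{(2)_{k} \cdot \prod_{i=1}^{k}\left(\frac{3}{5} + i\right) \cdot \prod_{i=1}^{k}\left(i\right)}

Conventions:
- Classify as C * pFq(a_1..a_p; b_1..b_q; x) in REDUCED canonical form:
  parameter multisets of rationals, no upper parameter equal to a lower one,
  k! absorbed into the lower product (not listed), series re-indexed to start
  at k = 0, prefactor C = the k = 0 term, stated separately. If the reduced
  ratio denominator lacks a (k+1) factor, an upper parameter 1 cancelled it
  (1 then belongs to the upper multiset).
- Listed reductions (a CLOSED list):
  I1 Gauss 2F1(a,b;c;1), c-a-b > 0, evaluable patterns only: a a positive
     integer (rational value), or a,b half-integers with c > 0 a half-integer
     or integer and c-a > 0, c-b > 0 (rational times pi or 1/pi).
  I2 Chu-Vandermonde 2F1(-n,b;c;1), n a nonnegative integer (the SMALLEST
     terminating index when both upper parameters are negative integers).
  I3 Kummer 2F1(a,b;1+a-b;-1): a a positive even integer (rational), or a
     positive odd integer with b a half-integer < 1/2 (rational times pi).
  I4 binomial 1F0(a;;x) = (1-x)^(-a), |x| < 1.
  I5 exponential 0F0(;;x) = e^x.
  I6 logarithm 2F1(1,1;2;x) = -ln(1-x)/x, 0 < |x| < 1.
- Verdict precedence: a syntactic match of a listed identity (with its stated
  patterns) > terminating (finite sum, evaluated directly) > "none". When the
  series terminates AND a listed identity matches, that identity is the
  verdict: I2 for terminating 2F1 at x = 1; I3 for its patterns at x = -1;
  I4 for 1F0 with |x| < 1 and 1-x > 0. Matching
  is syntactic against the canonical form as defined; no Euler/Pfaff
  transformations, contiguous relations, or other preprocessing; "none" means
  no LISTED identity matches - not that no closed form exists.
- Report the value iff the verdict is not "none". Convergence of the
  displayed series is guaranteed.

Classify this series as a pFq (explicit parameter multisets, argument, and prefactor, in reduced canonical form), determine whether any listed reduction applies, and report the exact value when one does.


Prefactor -\frac{9}{10}, argument -\frac{4}{5}: 2F1 with upper {-\frac{1}{2}, 3} over lower {\frac{8}{5}}. Verdict: none. A 2F1 with upper {-\frac{1}{2}, 3} fits none of I1-I6 at x = -\frac{4}{5}; the sum runs forever.

First insight: t_0 being -\frac{9}{10}, the parameter 2 appears in both the upper and lower lists and cancels.
Step ratio: r(k) = -\frac{4}{5} * (k-\frac{1}{2}) (k+3) / [(k+\frac{8}{5}) (k+1)] - rational in k, leading ratio -\frac{4}{5}; with t_0 = -\frac{9}{10}, classification follows.


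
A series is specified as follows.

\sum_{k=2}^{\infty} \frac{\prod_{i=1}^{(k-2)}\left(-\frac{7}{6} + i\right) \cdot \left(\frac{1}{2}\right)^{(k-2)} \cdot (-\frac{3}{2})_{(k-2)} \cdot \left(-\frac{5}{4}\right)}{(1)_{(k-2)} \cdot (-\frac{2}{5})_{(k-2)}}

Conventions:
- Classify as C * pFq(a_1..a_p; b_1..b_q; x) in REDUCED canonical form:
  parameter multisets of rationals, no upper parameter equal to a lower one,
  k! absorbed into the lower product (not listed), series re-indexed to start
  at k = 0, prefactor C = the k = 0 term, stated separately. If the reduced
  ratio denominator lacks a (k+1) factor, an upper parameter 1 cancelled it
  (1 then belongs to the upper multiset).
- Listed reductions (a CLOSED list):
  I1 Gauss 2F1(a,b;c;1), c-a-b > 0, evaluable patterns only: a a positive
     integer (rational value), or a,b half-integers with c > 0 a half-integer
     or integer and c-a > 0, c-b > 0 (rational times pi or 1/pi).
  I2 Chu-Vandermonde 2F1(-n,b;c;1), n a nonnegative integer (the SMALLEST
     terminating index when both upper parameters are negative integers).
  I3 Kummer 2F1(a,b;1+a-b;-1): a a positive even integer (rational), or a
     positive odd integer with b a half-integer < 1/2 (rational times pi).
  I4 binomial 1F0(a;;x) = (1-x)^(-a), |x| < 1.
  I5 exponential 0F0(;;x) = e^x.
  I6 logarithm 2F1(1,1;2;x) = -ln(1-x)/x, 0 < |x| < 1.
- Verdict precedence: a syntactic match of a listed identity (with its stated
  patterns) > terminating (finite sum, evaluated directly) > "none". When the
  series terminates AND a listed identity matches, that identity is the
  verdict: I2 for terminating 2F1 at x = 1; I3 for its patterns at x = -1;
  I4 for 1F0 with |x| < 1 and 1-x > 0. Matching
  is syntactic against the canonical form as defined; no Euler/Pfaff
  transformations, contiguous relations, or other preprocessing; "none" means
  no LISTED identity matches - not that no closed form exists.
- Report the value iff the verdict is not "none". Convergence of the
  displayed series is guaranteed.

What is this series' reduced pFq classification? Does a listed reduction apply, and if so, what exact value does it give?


Reduced: x = \frac{1}{2}, 2F1, upper = {-\frac{3}{2}, -\frac{1}{6}}, lower = {-\frac{2}{5}}, C = -\frac{5}{4}. Verdict: none - at argument \frac{1}{2} the multisets {-\frac{3}{2}, -\frac{1}{6}} ; {-\frac{2}{5}} match no listed identity.

Structural cue: t_0 being -\frac{5}{4}, the running product (prefactor -5/4) telescopes to a rising factorial.
Step ratio: r(k) = \frac{1}{2} * (k-\frac{3}{2}) (k-\frac{1}{6}) / [(k-\frac{2}{5}) (k+1)] - poly over poly, x = \frac{1}{2} from leading terms; C = -\frac{5}{4} at k = 0.


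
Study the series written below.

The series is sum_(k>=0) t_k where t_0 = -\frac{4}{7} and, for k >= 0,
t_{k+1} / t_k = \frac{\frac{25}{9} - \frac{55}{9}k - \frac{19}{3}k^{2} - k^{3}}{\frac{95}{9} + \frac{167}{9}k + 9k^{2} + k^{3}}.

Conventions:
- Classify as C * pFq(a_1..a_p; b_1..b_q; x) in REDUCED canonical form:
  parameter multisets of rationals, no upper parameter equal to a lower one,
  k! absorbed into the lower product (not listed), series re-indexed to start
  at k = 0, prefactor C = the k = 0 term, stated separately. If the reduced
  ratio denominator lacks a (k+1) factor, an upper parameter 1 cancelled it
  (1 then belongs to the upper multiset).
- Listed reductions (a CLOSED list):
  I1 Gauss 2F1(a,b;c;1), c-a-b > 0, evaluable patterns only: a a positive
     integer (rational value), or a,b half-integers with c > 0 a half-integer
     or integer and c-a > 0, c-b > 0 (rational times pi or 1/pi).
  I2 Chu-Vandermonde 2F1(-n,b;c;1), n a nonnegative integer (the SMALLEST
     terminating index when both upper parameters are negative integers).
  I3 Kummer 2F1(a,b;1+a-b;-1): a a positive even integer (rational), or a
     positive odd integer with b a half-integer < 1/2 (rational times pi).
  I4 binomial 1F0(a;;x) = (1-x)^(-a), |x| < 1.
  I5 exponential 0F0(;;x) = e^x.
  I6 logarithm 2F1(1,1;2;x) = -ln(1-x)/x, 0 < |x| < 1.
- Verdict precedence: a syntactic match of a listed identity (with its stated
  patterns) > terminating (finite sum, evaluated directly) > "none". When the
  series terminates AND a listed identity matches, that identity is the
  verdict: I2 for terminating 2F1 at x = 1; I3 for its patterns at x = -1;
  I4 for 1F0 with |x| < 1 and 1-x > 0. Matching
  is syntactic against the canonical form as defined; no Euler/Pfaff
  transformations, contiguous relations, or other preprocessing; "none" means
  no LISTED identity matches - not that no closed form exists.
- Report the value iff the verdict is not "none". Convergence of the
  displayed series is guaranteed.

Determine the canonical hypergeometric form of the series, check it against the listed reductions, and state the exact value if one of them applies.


First insight: x = -1 and the parameter 5/3 appears in both the upper and lower lists and cancels.
Ratio: r(k) = -1 * (k-\frac{1}{3}) (k+5) / [(k+\frac{19}{3}) (k+1)] - rational in k, leading ratio -1; with t_0 = -\frac{4}{7}, classification follows.

The series (x = -1) is 2F1: upper {-\frac{1}{3}, 5}, lower {\frac{19}{3}}, prefactor -\frac{4}{7}. Verdict: none. No listed pattern accepts 2F1(-\frac{1}{3}, 5; \frac{19}{3}; -1).
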